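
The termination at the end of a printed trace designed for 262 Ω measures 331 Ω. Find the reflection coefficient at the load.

Γ = 0.116

Γ = (Z_L − Z_0)/(Z_L + Z_0) = (331 − 262)/(331 + 262) = 69/593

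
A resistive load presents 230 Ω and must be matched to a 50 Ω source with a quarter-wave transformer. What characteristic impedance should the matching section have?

Z_qwt ≈ 107 Ω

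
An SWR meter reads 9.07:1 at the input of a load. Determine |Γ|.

|Γ| = (S − 1)/(S + 1) = (9.07 − 1)/(9.07 + 1) = 8.07/10.1

|Γ| ≈ 0.801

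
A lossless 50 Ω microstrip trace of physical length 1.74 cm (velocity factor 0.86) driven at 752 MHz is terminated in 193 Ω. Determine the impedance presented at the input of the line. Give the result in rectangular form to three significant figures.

Z_in ≈ 81.6 − j87.5 Ω

λ = v/f = 0.86·c / 752 MHz = 0.343 m
βl = 2π·l/λ = 2π × 0.0507 = 18.3°
tan(βl) = tan(18.3°) = 0.33
Z_in = Z_0·(Z_L + jZ_0·tanβl)/(Z_0 + jZ_L·tanβl)
     = 50·(193 + j16.5)/(50 + j63.7)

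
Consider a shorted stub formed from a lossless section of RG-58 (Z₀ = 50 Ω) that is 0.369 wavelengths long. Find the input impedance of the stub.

Z_in ≈ −j53.9 Ω

βl = 2π × 0.369 = 133°
tan(βl) = -1.08
For a shorted stub, Z_in = jZ_0·tan(βl)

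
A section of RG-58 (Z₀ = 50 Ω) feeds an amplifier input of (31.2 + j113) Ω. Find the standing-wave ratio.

Γ = (Z_L − Z_0)/(Z_L + Z_0) = (-18.8 + j113)/(81.2 + j113)
|Γ| = 115/139 = 0.823
VSWR = (1 + |Γ|)/(1 − |Γ|) = 1.82/0.177

VSWR ≈ 10.3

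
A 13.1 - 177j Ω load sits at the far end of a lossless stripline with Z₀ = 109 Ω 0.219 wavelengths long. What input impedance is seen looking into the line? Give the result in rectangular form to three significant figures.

Z_in ≈ 4.09 + j40.4 Ω

βl = 2π × 0.219 = 78.8°
tan(βl) = tan(78.8°) = 5.07
Z_in = Z_0·(Z_L + jZ_0·tanβl)/(Z_0 + jZ_L·tanβl)
     = 109·(13.1 + j376)/(1010 + j66.4)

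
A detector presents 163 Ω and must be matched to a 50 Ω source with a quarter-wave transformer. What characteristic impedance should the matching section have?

Z_qwt = √(Z_0·R_L) = √(50 × 163) = √8150

Z_qwt ≈ 90.3 Ω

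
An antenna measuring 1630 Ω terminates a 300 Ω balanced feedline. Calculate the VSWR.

VSWR ≈ 5.43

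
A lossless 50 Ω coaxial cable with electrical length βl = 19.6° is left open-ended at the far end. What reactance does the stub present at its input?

tan(βl) = 0.356
For an open-ended stub, Z_in = −jZ_0·cot(βl) = −jZ_0/tan(βl)

X_in ≈ -140 Ω (capacitive)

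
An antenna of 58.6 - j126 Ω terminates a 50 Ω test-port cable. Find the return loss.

Γ = (8.6 − j126)/(108.6 − j126), |Γ| = 0.759
RL = −20·log₁₀|Γ| = −20·log₁₀(0.759)

RL ≈ 2.39 dB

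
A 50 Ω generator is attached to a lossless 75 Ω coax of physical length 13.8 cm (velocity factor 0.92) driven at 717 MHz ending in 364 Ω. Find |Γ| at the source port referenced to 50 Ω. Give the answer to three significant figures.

|Γ| ≈ 0.66

λ = v/f = 0.92·c / 717 MHz = 0.385 m
βl = 2π·l/λ = 2π × 0.359 = 129°
tan(βl) = -1.23
Z_in = Z_0·(Z_L + jZ_0·tanβl)/(Z_0 + jZ_L·tanβl) = 24.9 + j56.7 Ω
Γ_s = (Z_in − Z_s)/(Z_in + Z_s) = (-25.1 + j56.7)/(74.9 + j56.7), |Γ_s| = 0.66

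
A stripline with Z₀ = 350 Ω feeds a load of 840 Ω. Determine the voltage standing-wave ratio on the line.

Γ = (840 − 350)/(840 + 350) = 0.412
VSWR = (1 + 0.412)/(1 − 0.412)

VSWR ≈ 2.4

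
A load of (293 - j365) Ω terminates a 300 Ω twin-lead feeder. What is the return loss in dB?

RL ≈ 5.61 dB

Γ = (-7 − j365)/(593 − j365), |Γ| = 0.524
RL = −20·log₁₀|Γ| = −20·log₁₀(0.524)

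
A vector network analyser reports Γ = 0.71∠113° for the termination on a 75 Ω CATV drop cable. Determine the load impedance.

Z_L = Z_0·(1 + Γ)/(1 − Γ) = 75·(0.723 + j0.654)/(1.28 − j0.654)

Z_L ≈ 18.1 + j47.6 Ω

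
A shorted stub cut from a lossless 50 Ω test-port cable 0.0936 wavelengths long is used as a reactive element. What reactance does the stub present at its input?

βl = 2π × 0.0936 = 33.7°
tan(βl) = 0.667
For a shorted stub, Z_in = jZ_0·tan(βl)

X_in ≈ 33.3 Ω (inductive)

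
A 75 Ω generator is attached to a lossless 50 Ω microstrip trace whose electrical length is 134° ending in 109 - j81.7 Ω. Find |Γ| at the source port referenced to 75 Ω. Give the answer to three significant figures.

tan(βl) = -1.04
Z_in = Z_0·(Z_L + jZ_0·tanβl)/(Z_0 + jZ_L·tanβl) = 40.5 + j60.7 Ω
Γ_s = (Z_in − Z_s)/(Z_in + Z_s) = (-34.5 + j60.7)/(116 + j60.7), |Γ_s| = 0.535

|Γ| ≈ 0.535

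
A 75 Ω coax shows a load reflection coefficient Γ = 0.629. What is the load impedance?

Z_L ≈ 329 Ω

Z_L = Z_0·(1 + Γ)/(1 − Γ) = 75·(1.63)/(0.371)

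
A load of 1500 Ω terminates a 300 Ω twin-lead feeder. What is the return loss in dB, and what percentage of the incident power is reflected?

Γ = (1500 − 300)/(1500 + 300) = 0.667
RL = −20·log₁₀(0.667) = 3.52 dB
P_refl/P_inc = |Γ|² = 0.444

RL ≈ 3.52 dB; 44.4% of incident power reflected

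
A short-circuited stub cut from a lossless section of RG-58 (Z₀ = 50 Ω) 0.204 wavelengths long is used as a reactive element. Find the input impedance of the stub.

Z_in ≈ +j168 Ω

βl = 2π × 0.204 = 73.4°
tan(βl) = 3.36
For a short-circuited stub, Z_in = jZ_0·tan(βl)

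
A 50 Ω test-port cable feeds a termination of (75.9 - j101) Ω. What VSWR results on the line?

VSWR ≈ 4.65

Γ = (Z_L − Z_0)/(Z_L + Z_0) = (25.9 − j101)/(125.9 − j101)
|Γ| = 104/161 = 0.646
VSWR = (1 + |Γ|)/(1 − |Γ|) = 1.65/0.354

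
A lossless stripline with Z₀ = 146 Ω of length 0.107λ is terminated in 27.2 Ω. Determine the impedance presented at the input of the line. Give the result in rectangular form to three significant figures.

Z_in ≈ 43.5 + j110 Ω

βl = 2π × 0.107 = 38.5°
tan(βl) = tan(38.5°) = 0.796
Z_in = Z_0·(Z_L + jZ_0·tanβl)/(Z_0 + jZ_L·tanβl)
     = 146·(27.2 + j116)/(146 + j21.7)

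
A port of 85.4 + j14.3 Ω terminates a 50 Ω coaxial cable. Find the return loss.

Γ = (35.4 + j14.3)/(135.4 + j14.3), |Γ| = 0.28
RL = −20·log₁₀|Γ| = −20·log₁₀(0.28)

RL ≈ 11 dB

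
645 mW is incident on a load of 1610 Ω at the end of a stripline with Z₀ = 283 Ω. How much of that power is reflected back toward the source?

Γ = (1610 − 283)/(1610 + 283) = 0.701
|Γ|² = 0.491
P_refl = |Γ|²·P_inc = 317 mW, P_del = (1 − |Γ|²)·P_inc = 328 mW

P_reflected ≈ 317 mW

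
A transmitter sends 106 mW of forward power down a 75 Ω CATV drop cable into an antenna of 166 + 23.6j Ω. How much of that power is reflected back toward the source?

|Γ| = |(91 + j23.6)/(241 + j23.6)| = 0.388
|Γ|² = 0.151
P_refl = |Γ|²·P_inc = 16 mW, P_del = (1 − |Γ|²)·P_inc = 90 mW

P_reflected ≈ 16 mW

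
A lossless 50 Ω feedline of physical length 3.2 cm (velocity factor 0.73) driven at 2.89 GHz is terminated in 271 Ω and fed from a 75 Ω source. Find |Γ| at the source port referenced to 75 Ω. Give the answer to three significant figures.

|Γ| ≈ 0.645

λ = v/f = 0.73·c / 2.89 GHz = 0.0758 m
βl = 2π·l/λ = 2π × 0.422 = 152°
tan(βl) = -0.531
Z_in = Z_0·(Z_L + jZ_0·tanβl)/(Z_0 + jZ_L·tanβl) = 37.4 + j81.1 Ω
Γ_s = (Z_in − Z_s)/(Z_in + Z_s) = (-37.6 + j81.1)/(112 + j81.1), |Γ_s| = 0.645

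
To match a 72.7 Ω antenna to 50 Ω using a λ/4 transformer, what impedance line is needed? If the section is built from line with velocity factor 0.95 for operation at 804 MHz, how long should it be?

Z_qwt = √(Z_0·R_L) = √(50 × 72.7) = √3635
λ = 0.95·c/f = 0.354 m, so l = λ/4 = 0.0886 m

Z_qwt ≈ 60.3 Ω; length ≈ 8.86 cm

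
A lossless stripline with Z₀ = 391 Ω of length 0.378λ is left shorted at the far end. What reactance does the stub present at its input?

βl = 2π × 0.378 = 136°
tan(βl) = -0.963
For a shorted stub, Z_in = jZ_0·tan(βl)

X_in ≈ -377 Ω (capacitive)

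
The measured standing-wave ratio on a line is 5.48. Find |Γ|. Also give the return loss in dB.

|Γ| ≈ 0.691; return loss ≈ 3.21 dB

|Γ| = (S − 1)/(S + 1) = (5.48 − 1)/(5.48 + 1) = 4.48/6.48
RL = −20·log₁₀|Γ| = −20·log₁₀(0.691)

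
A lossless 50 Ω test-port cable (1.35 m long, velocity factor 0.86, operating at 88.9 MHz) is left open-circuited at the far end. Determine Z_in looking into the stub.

Z_in ≈ +j225 Ω

λ = v/f = 0.86·c / 88.9 MHz = 2.9 m
βl = 2π·l/λ = 2π × 0.465 = 167°
tan(βl) = -0.222
For an open-circuited stub, Z_in = −jZ_0·cot(βl) = −jZ_0/tan(βl)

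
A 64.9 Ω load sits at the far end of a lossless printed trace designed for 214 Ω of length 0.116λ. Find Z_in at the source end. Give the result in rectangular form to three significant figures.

βl = 2π × 0.116 = 41.8°
tan(βl) = tan(41.8°) = 0.893
Z_in = Z_0·(Z_L + jZ_0·tanβl)/(Z_0 + jZ_L·tanβl)
     = 214·(64.9 + j191)/(214 + j57.9)

Z_in ≈ 109 + j162 Ω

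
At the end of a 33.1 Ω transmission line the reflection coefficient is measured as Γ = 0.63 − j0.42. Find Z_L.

Z_L = Z_0·(1 + Γ)/(1 − Γ) = 33.1·(1.63 − j0.42)/(0.37 + j0.42)

Z_L ≈ 45.1 − j88.7 Ω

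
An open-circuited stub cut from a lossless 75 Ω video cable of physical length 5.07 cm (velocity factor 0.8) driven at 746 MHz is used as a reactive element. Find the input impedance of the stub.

λ = v/f = 0.8·c / 746 MHz = 0.322 m
βl = 2π·l/λ = 2π × 0.158 = 56.7°
tan(βl) = 1.52
For an open-circuited stub, Z_in = −jZ_0·cot(βl) = −jZ_0/tan(βl)

Z_in ≈ −j49.2 Ω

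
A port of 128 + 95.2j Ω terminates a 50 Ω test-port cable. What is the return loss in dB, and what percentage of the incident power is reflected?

Γ = (78 + j95.2)/(178 + j95.2), |Γ| = 0.61
RL = −20·log₁₀(0.61) = 4.3 dB
P_refl/P_inc = |Γ|² = 0.372

RL ≈ 4.3 dB; 37.2% of incident power reflected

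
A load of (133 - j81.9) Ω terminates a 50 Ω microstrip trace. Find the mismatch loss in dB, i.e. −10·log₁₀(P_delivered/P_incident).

Γ = (83 − j81.9)/(183 − j81.9), |Γ| = 0.582
|Γ|² = 0.338, so P_del/P_inc = 1 − |Γ|² = 0.662
ML = −10·log₁₀(1 − |Γ|²)

mismatch loss ≈ 1.79 dB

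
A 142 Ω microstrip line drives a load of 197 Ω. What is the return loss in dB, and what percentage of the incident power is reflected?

RL ≈ 15.8 dB; 2.63% of incident power reflected

Γ = (197 − 142)/(197 + 142) = 0.162
RL = −20·log₁₀(0.162) = 15.8 dB
P_refl/P_inc = |Γ|² = 0.0263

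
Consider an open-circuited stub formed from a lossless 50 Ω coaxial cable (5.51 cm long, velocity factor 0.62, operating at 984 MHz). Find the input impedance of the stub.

Z_in ≈ +j13.3 Ω

λ = v/f = 0.62·c / 984 MHz = 0.189 m
βl = 2π·l/λ = 2π × 0.291 = 105°
tan(βl) = -3.75
For an open-circuited stub, Z_in = −jZ_0·cot(βl) = −jZ_0/tan(βl)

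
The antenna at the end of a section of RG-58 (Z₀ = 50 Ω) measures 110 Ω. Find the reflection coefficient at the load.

Γ = 0.375

Γ = (Z_L − Z_0)/(Z_L + Z_0) = (110 − 50)/(110 + 50) = 60/160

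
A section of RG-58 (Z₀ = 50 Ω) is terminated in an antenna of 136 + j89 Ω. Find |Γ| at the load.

Γ = (Z_L − Z_0)/(Z_L + Z_0) = (86 + j89)/(186 + j89)
|Γ| = 124/206

|Γ| ≈ 0.6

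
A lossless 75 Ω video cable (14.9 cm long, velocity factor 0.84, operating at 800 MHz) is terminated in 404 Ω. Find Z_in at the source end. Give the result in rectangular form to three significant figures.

Z_in ≈ 225 + j194 Ω

λ = v/f = 0.84·c / 800 MHz = 0.315 m
βl = 2π·l/λ = 2π × 0.473 = 170°
tan(βl) = tan(170°) = -0.171
Z_in = Z_0·(Z_L + jZ_0·tanβl)/(Z_0 + jZ_L·tanβl)
     = 75·(404 − j12.8)/(75 − j69.2)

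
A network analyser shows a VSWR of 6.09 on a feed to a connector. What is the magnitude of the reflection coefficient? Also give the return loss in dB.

|Γ| ≈ 0.718; return loss ≈ 2.88 dB

|Γ| = (S − 1)/(S + 1) = (6.09 − 1)/(6.09 + 1) = 5.09/7.09
RL = −20·log₁₀|Γ| = −20·log₁₀(0.718)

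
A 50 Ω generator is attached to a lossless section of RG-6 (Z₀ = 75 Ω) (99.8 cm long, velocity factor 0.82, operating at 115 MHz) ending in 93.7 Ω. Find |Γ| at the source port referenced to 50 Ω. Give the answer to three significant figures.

|Γ| ≈ 0.299

λ = v/f = 0.82·c / 115 MHz = 2.14 m
βl = 2π·l/λ = 2π × 0.467 = 168°
tan(βl) = -0.213
Z_in = Z_0·(Z_L + jZ_0·tanβl)/(Z_0 + jZ_L·tanβl) = 91.5 + j8.38 Ω
Γ_s = (Z_in − Z_s)/(Z_in + Z_s) = (41.5 + j8.38)/(141 + j8.38), |Γ_s| = 0.299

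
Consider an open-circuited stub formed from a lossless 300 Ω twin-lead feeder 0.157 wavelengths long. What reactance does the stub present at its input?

βl = 2π × 0.157 = 56.5°
tan(βl) = 1.51
For an open-circuited stub, Z_in = −jZ_0·cot(βl) = −jZ_0/tan(βl)

X_in ≈ -198 Ω (capacitive)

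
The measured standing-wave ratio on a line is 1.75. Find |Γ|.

|Γ| ≈ 0.273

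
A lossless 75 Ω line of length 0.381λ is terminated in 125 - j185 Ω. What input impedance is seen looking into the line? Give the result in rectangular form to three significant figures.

βl = 2π × 0.381 = 137°
tan(βl) = tan(137°) = -0.927
Z_in = Z_0·(Z_L + jZ_0·tanβl)/(Z_0 + jZ_L·tanβl)
     = 75·(125 − j255)/(-96.6 − j116)

Z_in ≈ 57.5 + j129 Ω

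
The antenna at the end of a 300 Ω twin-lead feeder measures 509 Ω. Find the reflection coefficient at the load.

Γ = (Z_L − Z_0)/(Z_L + Z_0) = (509 − 300)/(509 + 300) = 209/809

Γ = 0.258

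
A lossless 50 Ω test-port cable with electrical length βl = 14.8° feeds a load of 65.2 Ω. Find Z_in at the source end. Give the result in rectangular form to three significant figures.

tan(βl) = tan(14.8°) = 0.264
Z_in = Z_0·(Z_L + jZ_0·tanβl)/(Z_0 + jZ_L·tanβl)
     = 50·(65.2 + j13.2)/(50 + j17.2)

Z_in ≈ 62.4 − j8.27 Ω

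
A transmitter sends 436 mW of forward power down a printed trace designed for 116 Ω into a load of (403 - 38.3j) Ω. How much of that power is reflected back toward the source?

|Γ| = |(287 − j38.3)/(519 − j38.3)| = 0.556
|Γ|² = 0.31
P_refl = |Γ|²·P_inc = 135 mW, P_del = (1 − |Γ|²)·P_inc = 301 mW

P_reflected ≈ 135 mW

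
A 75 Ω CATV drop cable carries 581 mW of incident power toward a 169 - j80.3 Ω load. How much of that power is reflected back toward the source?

P_reflected ≈ 135 mW

|Γ| = |(94 − j80.3)/(244 − j80.3)| = 0.481
|Γ|² = 0.232
P_refl = |Γ|²·P_inc = 135 mW, P_del = (1 − |Γ|²)·P_inc = 446 mW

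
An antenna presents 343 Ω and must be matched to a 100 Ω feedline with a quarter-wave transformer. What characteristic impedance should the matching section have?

Z_qwt ≈ 185 Ω

Z_qwt = √(Z_0·R_L) = √(100 × 343) = √34300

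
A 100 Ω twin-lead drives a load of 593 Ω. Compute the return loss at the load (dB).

Γ = (593 − 100)/(593 + 100) = 0.711
RL = −20·log₁₀|Γ| = −20·log₁₀(0.711)

RL ≈ 2.96 dB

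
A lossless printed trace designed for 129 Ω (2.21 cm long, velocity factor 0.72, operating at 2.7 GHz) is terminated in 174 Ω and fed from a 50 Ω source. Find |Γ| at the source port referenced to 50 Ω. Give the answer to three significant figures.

|Γ| ≈ 0.325

λ = v/f = 0.72·c / 2.7 GHz = 0.08 m
βl = 2π·l/λ = 2π × 0.276 = 99.5°
tan(βl) = -6.01
Z_in = Z_0·(Z_L + jZ_0·tanβl)/(Z_0 + jZ_L·tanβl) = 96.8 + j9.52 Ω
Γ_s = (Z_in − Z_s)/(Z_in + Z_s) = (46.8 + j9.52)/(147 + j9.52), |Γ_s| = 0.325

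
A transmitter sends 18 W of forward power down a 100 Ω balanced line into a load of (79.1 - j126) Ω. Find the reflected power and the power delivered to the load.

P_reflected ≈ 6.12 W; P_delivered ≈ 11.9 W

|Γ| = |(-20.9 − j126)/(179.1 − j126)| = 0.583
|Γ|² = 0.34
P_refl = |Γ|²·P_inc = 6.12 W, P_del = (1 − |Γ|²)·P_inc = 11.9 W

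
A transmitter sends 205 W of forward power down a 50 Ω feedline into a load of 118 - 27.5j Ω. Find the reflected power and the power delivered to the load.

P_reflected ≈ 38.1 W; P_delivered ≈ 167 W

|Γ| = |(68 − j27.5)/(168 − j27.5)| = 0.431
|Γ|² = 0.186
P_refl = |Γ|²·P_inc = 38.1 W, P_del = (1 − |Γ|²)·P_inc = 167 W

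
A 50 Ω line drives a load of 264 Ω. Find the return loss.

RL ≈ 3.33 dB

Γ = (264 − 50)/(264 + 50) = 0.682
RL = −20·log₁₀|Γ| = −20·log₁₀(0.682)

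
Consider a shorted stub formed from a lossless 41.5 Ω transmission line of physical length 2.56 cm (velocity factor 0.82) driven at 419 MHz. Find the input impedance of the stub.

λ = v/f = 0.82·c / 419 MHz = 0.587 m
βl = 2π·l/λ = 2π × 0.0436 = 15.7°
tan(βl) = 0.281
For a shorted stub, Z_in = jZ_0·tan(βl)

Z_in ≈ +j11.7 Ω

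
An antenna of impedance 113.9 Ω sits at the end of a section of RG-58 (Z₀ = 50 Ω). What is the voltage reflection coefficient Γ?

Γ = (Z_L − Z_0)/(Z_L + Z_0) = (113.9 − 50)/(113.9 + 50) = 63.9/163.9

Γ = 0.39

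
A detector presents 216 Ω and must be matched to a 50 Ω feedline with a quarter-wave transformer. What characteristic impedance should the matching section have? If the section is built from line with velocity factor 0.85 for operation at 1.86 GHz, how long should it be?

Z_qwt ≈ 104 Ω; length ≈ 3.43 cm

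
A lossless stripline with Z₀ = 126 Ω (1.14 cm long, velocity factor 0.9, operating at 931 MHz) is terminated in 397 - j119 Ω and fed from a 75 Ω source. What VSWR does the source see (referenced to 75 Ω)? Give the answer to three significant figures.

λ = v/f = 0.9·c / 931 MHz = 0.29 m
βl = 2π·l/λ = 2π × 0.0393 = 14.2°
tan(βl) = 0.252
Z_in = Z_0·(Z_L + jZ_0·tanβl)/(Z_0 + jZ_L·tanβl) = 195 − j196 Ω
Γ_s = (Z_in − Z_s)/(Z_in + Z_s) = (120 − j196)/(270 − j196), |Γ_s| = 0.688
VSWR = (1 + |Γ_s|)/(1 − |Γ_s|)

VSWR ≈ 5.42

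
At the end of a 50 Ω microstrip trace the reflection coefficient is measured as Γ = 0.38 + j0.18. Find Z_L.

Z_L ≈ 98.8 + j43.2 Ω

Z_L = Z_0·(1 + Γ)/(1 − Γ) = 50·(1.38 + j0.18)/(0.62 − j0.18)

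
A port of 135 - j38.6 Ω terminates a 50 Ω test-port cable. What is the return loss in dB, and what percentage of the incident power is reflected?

RL ≈ 6.13 dB; 24.4% of incident power reflected

Γ = (85 − j38.6)/(185 − j38.6), |Γ| = 0.494
RL = −20·log₁₀(0.494) = 6.13 dB
P_refl/P_inc = |Γ|² = 0.244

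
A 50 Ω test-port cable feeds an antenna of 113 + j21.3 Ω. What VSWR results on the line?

VSWR ≈ 2.36

Γ = (Z_L − Z_0)/(Z_L + Z_0) = (63 + j21.3)/(163 + j21.3)
|Γ| = 66.5/164 = 0.405
VSWR = (1 + |Γ|)/(1 − |Γ|) = 1.4/0.595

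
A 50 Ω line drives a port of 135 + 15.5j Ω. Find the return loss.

Γ = (85 + j15.5)/(185 + j15.5), |Γ| = 0.465
RL = −20·log₁₀|Γ| = −20·log₁₀(0.465)

RL ≈ 6.64 dB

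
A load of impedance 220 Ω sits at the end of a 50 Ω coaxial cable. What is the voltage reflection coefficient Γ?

Γ = 0.63

Γ = (Z_L − Z_0)/(Z_L + Z_0) = (220 − 50)/(220 + 50) = 170/270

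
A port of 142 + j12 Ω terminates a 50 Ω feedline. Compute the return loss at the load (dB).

RL ≈ 6.33 dB

Γ = (92 + j12)/(192 + j12), |Γ| = 0.482
RL = −20·log₁₀|Γ| = −20·log₁₀(0.482)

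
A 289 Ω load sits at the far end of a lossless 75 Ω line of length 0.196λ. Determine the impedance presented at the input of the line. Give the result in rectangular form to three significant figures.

βl = 2π × 0.196 = 70.6°
tan(βl) = tan(70.6°) = 2.83
Z_in = Z_0·(Z_L + jZ_0·tanβl)/(Z_0 + jZ_L·tanβl)
     = 75·(289 + j213)/(75 + j819)

Z_in ≈ 21.7 − j24.5 Ω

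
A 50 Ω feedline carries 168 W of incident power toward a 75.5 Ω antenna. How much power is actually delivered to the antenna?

Γ = (75.5 − 50)/(75.5 + 50) = 0.203
|Γ|² = 0.0413
P_refl = |Γ|²·P_inc = 6.94 W, P_del = (1 − |Γ|²)·P_inc = 161 W

P_delivered ≈ 161 W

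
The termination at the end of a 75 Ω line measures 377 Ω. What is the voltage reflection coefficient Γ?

Γ = 0.668

Γ = (Z_L − Z_0)/(Z_L + Z_0) = (377 − 75)/(377 + 75) = 302/452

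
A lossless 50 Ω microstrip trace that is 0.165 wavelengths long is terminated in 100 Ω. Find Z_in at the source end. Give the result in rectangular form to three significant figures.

βl = 2π × 0.165 = 59.4°
tan(βl) = tan(59.4°) = 1.69
Z_in = Z_0·(Z_L + jZ_0·tanβl)/(Z_0 + jZ_L·tanβl)
     = 50·(100 + j84.5)/(50 + j169)

Z_in ≈ 31 − j20.4 Ω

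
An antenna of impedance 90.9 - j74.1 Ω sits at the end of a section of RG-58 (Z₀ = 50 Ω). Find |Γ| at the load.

|Γ| ≈ 0.532

Γ = (Z_L − Z_0)/(Z_L + Z_0) = (40.9 − j74.1)/(140.9 − j74.1)
|Γ| = 84.6/159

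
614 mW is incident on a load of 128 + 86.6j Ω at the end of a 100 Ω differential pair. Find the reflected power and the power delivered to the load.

|Γ| = |(28 + j86.6)/(228 + j86.6)| = 0.373
|Γ|² = 0.139
P_refl = |Γ|²·P_inc = 85.5 mW, P_del = (1 − |Γ|²)·P_inc = 528 mW

P_reflected ≈ 85.5 mW; P_delivered ≈ 528 mW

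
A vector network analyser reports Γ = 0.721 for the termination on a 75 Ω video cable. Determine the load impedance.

Z_L = Z_0·(1 + Γ)/(1 − Γ) = 75·(1.72)/(0.279)

Z_L ≈ 463 Ω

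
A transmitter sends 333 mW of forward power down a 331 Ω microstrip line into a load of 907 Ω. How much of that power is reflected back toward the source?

Γ = (907 − 331)/(907 + 331) = 0.465
|Γ|² = 0.216
P_refl = |Γ|²·P_inc = 72.1 mW, P_del = (1 − |Γ|²)·P_inc = 261 mW

P_reflected ≈ 72.1 mW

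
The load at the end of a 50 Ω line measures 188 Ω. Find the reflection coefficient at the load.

Γ = (Z_L − Z_0)/(Z_L + Z_0) = (188 − 50)/(188 + 50) = 138/238

Γ = 0.58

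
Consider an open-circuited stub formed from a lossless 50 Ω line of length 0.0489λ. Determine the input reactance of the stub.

X_in ≈ -158 Ω (capacitive)

βl = 2π × 0.0489 = 17.6°
tan(βl) = 0.317
For an open-circuited stub, Z_in = −jZ_0·cot(βl) = −jZ_0/tan(βl)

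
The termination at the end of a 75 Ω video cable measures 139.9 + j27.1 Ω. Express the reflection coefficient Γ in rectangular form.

Γ ≈ 0.313 + j0.0866

Γ = (Z_L − Z_0)/(Z_L + Z_0) = (64.9 + j27.1)/(214.9 + j27.1)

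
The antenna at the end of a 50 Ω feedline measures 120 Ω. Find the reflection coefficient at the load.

Γ = (Z_L − Z_0)/(Z_L + Z_0) = (120 − 50)/(120 + 50) = 70/170

Γ = 0.412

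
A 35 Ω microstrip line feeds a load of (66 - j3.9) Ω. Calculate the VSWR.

Γ = (Z_L − Z_0)/(Z_L + Z_0) = (31 − j3.9)/(101 − j3.9)
|Γ| = 31.2/101 = 0.309
VSWR = (1 + |Γ|)/(1 − |Γ|) = 1.31/0.691

VSWR ≈ 1.89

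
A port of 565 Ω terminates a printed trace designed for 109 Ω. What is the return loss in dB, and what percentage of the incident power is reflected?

RL ≈ 3.39 dB; 45.8% of incident power reflected

Γ = (565 − 109)/(565 + 109) = 0.677
RL = −20·log₁₀(0.677) = 3.39 dB
P_refl/P_inc = |Γ|² = 0.458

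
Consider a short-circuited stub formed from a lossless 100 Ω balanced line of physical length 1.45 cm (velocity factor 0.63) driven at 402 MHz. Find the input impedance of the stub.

Z_in ≈ +j19.6 Ω

λ = v/f = 0.63·c / 402 MHz = 0.47 m
βl = 2π·l/λ = 2π × 0.0308 = 11.1°
tan(βl) = 0.196
For a short-circuited stub, Z_in = jZ_0·tan(βl)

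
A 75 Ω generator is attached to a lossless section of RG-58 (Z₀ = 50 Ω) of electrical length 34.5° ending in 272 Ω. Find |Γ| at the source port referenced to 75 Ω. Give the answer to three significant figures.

tan(βl) = 0.687
Z_in = Z_0·(Z_L + jZ_0·tanβl)/(Z_0 + jZ_L·tanβl) = 26.7 − j65.6 Ω
Γ_s = (Z_in − Z_s)/(Z_in + Z_s) = (-48.3 − j65.6)/(102 − j65.6), |Γ_s| = 0.673

|Γ| ≈ 0.673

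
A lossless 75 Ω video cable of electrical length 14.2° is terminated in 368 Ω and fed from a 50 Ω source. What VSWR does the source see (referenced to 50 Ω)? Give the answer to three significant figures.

VSWR ≈ 7.12

tan(βl) = 0.253
Z_in = Z_0·(Z_L + jZ_0·tanβl)/(Z_0 + jZ_L·tanβl) = 154 − j172 Ω
Γ_s = (Z_in − Z_s)/(Z_in + Z_s) = (104 − j172)/(204 − j172), |Γ_s| = 0.754
VSWR = (1 + |Γ_s|)/(1 − |Γ_s|)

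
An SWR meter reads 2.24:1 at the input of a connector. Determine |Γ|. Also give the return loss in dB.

|Γ| = (S − 1)/(S + 1) = (2.24 − 1)/(2.24 + 1) = 1.24/3.24
RL = −20·log₁₀|Γ| = −20·log₁₀(0.383)

|Γ| ≈ 0.383; return loss ≈ 8.34 dB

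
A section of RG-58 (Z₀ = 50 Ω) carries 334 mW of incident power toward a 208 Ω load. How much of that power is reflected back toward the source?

P_reflected ≈ 125 mW

Γ = (208 − 50)/(208 + 50) = 0.612
|Γ|² = 0.375
P_refl = |Γ|²·P_inc = 125 mW, P_del = (1 − |Γ|²)·P_inc = 209 mW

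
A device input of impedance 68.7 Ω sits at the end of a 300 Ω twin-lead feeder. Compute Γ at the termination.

Γ = -0.627

Γ = (Z_L − Z_0)/(Z_L + Z_0) = (68.7 − 300)/(68.7 + 300) = -231.3/368.7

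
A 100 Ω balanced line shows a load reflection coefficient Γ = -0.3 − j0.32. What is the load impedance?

Z_L = Z_0·(1 + Γ)/(1 − Γ) = 100·(0.7 − j0.32)/(1.3 + j0.32)

Z_L ≈ 45.1 − j35.7 Ω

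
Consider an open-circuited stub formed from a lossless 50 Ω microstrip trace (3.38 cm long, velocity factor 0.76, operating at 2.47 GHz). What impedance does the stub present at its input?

Z_in ≈ +j44.7 Ω

λ = v/f = 0.76·c / 2.47 GHz = 0.0923 m
βl = 2π·l/λ = 2π × 0.366 = 132°
tan(βl) = -1.12
For an open-circuited stub, Z_in = −jZ_0·cot(βl) = −jZ_0/tan(βl)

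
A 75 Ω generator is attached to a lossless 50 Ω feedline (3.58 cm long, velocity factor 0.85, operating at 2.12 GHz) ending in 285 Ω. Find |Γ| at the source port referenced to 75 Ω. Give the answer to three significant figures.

λ = v/f = 0.85·c / 2.12 GHz = 0.12 m
βl = 2π·l/λ = 2π × 0.298 = 107°
tan(βl) = -3.24
Z_in = Z_0·(Z_L + jZ_0·tanβl)/(Z_0 + jZ_L·tanβl) = 9.58 + j14.9 Ω
Γ_s = (Z_in − Z_s)/(Z_in + Z_s) = (-65.4 + j14.9)/(84.6 + j14.9), |Γ_s| = 0.781

|Γ| ≈ 0.781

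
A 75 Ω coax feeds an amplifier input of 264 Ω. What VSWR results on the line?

VSWR ≈ 3.52

Γ = (264 − 75)/(264 + 75) = 0.558
VSWR = (1 + 0.558)/(1 − 0.558)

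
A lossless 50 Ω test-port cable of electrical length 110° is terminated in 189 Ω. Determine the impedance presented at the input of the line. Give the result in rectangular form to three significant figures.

Z_in ≈ 14.8 + j16.8 Ω

tan(βl) = tan(110°) = -2.75
Z_in = Z_0·(Z_L + jZ_0·tanβl)/(Z_0 + jZ_L·tanβl)
     = 50·(189 − j137)/(50 − j519)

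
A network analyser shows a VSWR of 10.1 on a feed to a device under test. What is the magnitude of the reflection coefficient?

|Γ| = (S − 1)/(S + 1) = (10.1 − 1)/(10.1 + 1) = 9.1/11.1

|Γ| ≈ 0.82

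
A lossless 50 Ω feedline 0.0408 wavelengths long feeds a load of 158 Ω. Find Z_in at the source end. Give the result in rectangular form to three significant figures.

Z_in ≈ 100 − j69.8 Ω

βl = 2π × 0.0408 = 14.7°
tan(βl) = tan(14.7°) = 0.262
Z_in = Z_0·(Z_L + jZ_0·tanβl)/(Z_0 + jZ_L·tanβl)
     = 50·(158 + j13.1)/(50 + j41.4)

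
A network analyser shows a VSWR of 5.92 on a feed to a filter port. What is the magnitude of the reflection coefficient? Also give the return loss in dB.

|Γ| = (S − 1)/(S + 1) = (5.92 − 1)/(5.92 + 1) = 4.92/6.92
RL = −20·log₁₀|Γ| = −20·log₁₀(0.711)

|Γ| ≈ 0.711; return loss ≈ 2.96 dB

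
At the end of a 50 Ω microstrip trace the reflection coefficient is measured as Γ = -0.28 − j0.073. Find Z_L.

Z_L = Z_0·(1 + Γ)/(1 − Γ) = 50·(0.72 − j0.073)/(1.28 + j0.073)

Z_L ≈ 27.9 − j4.44 Ω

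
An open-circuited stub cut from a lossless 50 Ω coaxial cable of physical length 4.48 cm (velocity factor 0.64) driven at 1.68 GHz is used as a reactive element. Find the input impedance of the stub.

λ = v/f = 0.64·c / 1.68 GHz = 0.114 m
βl = 2π·l/λ = 2π × 0.392 = 141°
tan(βl) = -0.806
For an open-circuited stub, Z_in = −jZ_0·cot(βl) = −jZ_0/tan(βl)

Z_in ≈ +j62 Ω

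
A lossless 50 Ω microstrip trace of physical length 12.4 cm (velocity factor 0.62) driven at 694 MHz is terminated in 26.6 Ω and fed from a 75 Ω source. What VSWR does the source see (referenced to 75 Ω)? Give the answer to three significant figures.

λ = v/f = 0.62·c / 694 MHz = 0.268 m
βl = 2π·l/λ = 2π × 0.463 = 167°
tan(βl) = -0.239
Z_in = Z_0·(Z_L + jZ_0·tanβl)/(Z_0 + jZ_L·tanβl) = 27.7 − j8.43 Ω
Γ_s = (Z_in − Z_s)/(Z_in + Z_s) = (-47.3 − j8.43)/(103 − j8.43), |Γ_s| = 0.467
VSWR = (1 + |Γ_s|)/(1 − |Γ_s|)

VSWR ≈ 2.75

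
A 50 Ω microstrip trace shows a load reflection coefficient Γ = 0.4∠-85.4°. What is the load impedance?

Z_L ≈ 38.3 − j36.4 Ω

Z_L = Z_0·(1 + Γ)/(1 − Γ) = 50·(1.03 − j0.399)/(0.968 + j0.399)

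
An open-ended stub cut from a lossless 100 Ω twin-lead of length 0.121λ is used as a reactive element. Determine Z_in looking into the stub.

βl = 2π × 0.121 = 43.6°
tan(βl) = 0.951
For an open-ended stub, Z_in = −jZ_0·cot(βl) = −jZ_0/tan(βl)

Z_in ≈ −j105 Ω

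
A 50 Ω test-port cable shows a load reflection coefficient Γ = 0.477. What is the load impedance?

Z_L ≈ 141 Ω

Z_L = Z_0·(1 + Γ)/(1 − Γ) = 50·(1.48)/(0.523)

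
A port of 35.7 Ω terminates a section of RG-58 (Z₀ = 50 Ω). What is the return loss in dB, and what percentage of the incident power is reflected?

RL ≈ 15.6 dB; 2.78% of incident power reflected

Γ = (35.7 − 50)/(35.7 + 50) = -0.167
RL = −20·log₁₀(0.167) = 15.6 dB
P_refl/P_inc = |Γ|² = 0.0278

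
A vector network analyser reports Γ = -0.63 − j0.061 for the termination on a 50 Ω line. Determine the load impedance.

Z_L ≈ 11.3 − j2.29 Ω

Z_L = Z_0·(1 + Γ)/(1 − Γ) = 50·(0.37 − j0.061)/(1.63 + j0.061)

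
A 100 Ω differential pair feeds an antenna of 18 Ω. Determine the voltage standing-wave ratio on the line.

VSWR ≈ 5.56

Γ = (18 − 100)/(18 + 100) = -0.695
VSWR = (1 + 0.695)/(1 − 0.695)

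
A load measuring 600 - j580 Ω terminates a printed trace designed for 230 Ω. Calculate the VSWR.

VSWR ≈ 5.24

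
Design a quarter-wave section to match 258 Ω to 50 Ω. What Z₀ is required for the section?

Z_qwt ≈ 114 Ω

Z_qwt = √(Z_0·R_L) = √(50 × 258) = √12900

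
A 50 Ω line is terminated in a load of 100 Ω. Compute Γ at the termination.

Γ = 0.333

Γ = (Z_L − Z_0)/(Z_L + Z_0) = (100 − 50)/(100 + 50) = 50/150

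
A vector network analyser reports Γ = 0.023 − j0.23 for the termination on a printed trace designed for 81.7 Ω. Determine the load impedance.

Z_L ≈ 76.8 − j37.3 Ω

Z_L = Z_0·(1 + Γ)/(1 − Γ) = 81.7·(1.02 − j0.23)/(0.977 + j0.23)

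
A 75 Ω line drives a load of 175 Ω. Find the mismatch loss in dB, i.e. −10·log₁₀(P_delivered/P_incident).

Γ = (175 − 75)/(175 + 75) = 0.4
|Γ|² = 0.16, so P_del/P_inc = 1 − |Γ|² = 0.84
ML = −10·log₁₀(1 − |Γ|²)

mismatch loss ≈ 0.757 dB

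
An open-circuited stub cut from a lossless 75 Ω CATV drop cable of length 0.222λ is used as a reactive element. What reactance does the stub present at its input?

X_in ≈ -13.3 Ω (capacitive)

βl = 2π × 0.222 = 79.9°
tan(βl) = 5.63
For an open-circuited stub, Z_in = −jZ_0·cot(βl) = −jZ_0/tan(βl)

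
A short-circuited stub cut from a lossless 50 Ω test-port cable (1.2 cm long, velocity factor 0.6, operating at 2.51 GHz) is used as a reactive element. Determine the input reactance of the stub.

λ = v/f = 0.6·c / 2.51 GHz = 0.0717 m
βl = 2π·l/λ = 2π × 0.167 = 60.2°
tan(βl) = 1.75
For a short-circuited stub, Z_in = jZ_0·tan(βl)

X_in ≈ 87.4 Ω (inductive)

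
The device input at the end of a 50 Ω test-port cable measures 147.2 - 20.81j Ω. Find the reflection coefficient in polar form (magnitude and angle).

Γ ≈ 0.501 ∠ -6.06°

Γ = (Z_L − Z_0)/(Z_L + Z_0) = (97.2 − j20.81)/(197.2 − j20.81)
|Γ| = 99.4/198 = 0.501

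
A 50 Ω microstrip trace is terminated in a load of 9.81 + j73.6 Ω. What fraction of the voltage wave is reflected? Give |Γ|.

|Γ| ≈ 0.884

Γ = (Z_L − Z_0)/(Z_L + Z_0) = (-40.19 + j73.6)/(59.81 + j73.6)
|Γ| = 83.9/94.8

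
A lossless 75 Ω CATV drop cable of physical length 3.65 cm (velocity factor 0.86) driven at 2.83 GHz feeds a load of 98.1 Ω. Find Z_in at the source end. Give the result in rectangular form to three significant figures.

λ = v/f = 0.86·c / 2.83 GHz = 0.0912 m
βl = 2π·l/λ = 2π × 0.4 = 144°
tan(βl) = tan(144°) = -0.723
Z_in = Z_0·(Z_L + jZ_0·tanβl)/(Z_0 + jZ_L·tanβl)
     = 75·(98.1 − j54.2)/(75 − j70.9)

Z_in ≈ 78.9 + j20.3 Ω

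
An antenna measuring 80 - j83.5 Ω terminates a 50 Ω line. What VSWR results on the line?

Γ = (Z_L − Z_0)/(Z_L + Z_0) = (30 − j83.5)/(130 − j83.5)
|Γ| = 88.7/155 = 0.574
VSWR = (1 + |Γ|)/(1 − |Γ|) = 1.57/0.426

VSWR ≈ 3.7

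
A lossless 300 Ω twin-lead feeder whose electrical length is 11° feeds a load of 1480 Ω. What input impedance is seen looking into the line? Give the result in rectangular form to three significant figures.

tan(βl) = tan(11°) = 0.194
Z_in = Z_0·(Z_L + jZ_0·tanβl)/(Z_0 + jZ_L·tanβl)
     = 300·(1480 + j58.3)/(300 + j288)

Z_in ≈ 800 − j709 Ω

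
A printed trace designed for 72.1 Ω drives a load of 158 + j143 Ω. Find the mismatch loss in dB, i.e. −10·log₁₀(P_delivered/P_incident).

mismatch loss ≈ 2.07 dB

Γ = (85.9 + j143)/(230.1 + j143), |Γ| = 0.616
|Γ|² = 0.379, so P_del/P_inc = 1 − |Γ|² = 0.621
ML = −10·log₁₀(1 − |Γ|²)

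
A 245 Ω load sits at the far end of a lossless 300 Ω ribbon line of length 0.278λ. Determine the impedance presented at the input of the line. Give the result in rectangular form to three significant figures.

βl = 2π × 0.278 = 100°
tan(βl) = tan(100°) = -5.63
Z_in = Z_0·(Z_L + jZ_0·tanβl)/(Z_0 + jZ_L·tanβl)
     = 300·(245 − j1690)/(300 − j1380)

Z_in ≈ 362 − j25.4 Ω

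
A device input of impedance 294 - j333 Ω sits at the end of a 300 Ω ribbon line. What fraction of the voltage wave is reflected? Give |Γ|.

|Γ| ≈ 0.489

Γ = (Z_L − Z_0)/(Z_L + Z_0) = (-6 − j333)/(594 − j333)
|Γ| = 333/681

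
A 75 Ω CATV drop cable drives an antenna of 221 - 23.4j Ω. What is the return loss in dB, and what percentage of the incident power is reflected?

Γ = (146 − j23.4)/(296 − j23.4), |Γ| = 0.498
RL = −20·log₁₀(0.498) = 6.06 dB
P_refl/P_inc = |Γ|² = 0.248

RL ≈ 6.06 dB; 24.8% of incident power reflected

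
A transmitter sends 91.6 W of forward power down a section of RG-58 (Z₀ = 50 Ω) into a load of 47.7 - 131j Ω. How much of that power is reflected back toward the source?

|Γ| = |(-2.3 − j131)/(97.7 − j131)| = 0.802
|Γ|² = 0.643
P_refl = |Γ|²·P_inc = 58.9 W, P_del = (1 − |Γ|²)·P_inc = 32.7 W

P_reflected ≈ 58.9 W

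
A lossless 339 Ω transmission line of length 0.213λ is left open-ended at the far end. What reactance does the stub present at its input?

X_in ≈ -80.3 Ω (capacitive)

βl = 2π × 0.213 = 76.7°
tan(βl) = 4.22
For an open-ended stub, Z_in = −jZ_0·cot(βl) = −jZ_0/tan(βl)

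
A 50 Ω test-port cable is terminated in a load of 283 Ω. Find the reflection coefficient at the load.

Γ = (Z_L − Z_0)/(Z_L + Z_0) = (283 − 50)/(283 + 50) = 233/333

Γ = 0.7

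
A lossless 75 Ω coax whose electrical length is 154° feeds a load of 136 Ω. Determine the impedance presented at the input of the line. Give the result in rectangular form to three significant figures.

Z_in ≈ 94.5 + j47 Ω

tan(βl) = tan(154°) = -0.488
Z_in = Z_0·(Z_L + jZ_0·tanβl)/(Z_0 + jZ_L·tanβl)
     = 75·(136 − j36.6)/(75 − j66.3)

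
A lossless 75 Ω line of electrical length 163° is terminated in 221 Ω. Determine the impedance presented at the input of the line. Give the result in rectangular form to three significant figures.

Z_in ≈ 133 + j97.2 Ω

tan(βl) = tan(163°) = -0.306
Z_in = Z_0·(Z_L + jZ_0·tanβl)/(Z_0 + jZ_L·tanβl)
     = 75·(221 − j22.9)/(75 − j67.6)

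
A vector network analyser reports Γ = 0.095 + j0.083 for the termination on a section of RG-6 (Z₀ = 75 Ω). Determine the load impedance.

Z_L = Z_0·(1 + Γ)/(1 − Γ) = 75·(1.09 + j0.083)/(0.905 − j0.083)

Z_L ≈ 89.4 + j15.1 Ω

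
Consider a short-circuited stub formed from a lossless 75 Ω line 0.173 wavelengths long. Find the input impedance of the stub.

Z_in ≈ +j143 Ω

βl = 2π × 0.173 = 62.3°
tan(βl) = 1.9
For a short-circuited stub, Z_in = jZ_0·tan(βl)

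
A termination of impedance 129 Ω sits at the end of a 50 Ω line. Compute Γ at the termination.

Γ = 0.441

Γ = (Z_L − Z_0)/(Z_L + Z_0) = (129 − 50)/(129 + 50) = 79/179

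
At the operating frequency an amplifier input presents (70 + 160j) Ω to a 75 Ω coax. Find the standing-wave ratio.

Γ = (Z_L − Z_0)/(Z_L + Z_0) = (-5 + j160)/(145 + j160)
|Γ| = 160/216 = 0.741
VSWR = (1 + |Γ|)/(1 − |Γ|) = 1.74/0.259

VSWR ≈ 6.73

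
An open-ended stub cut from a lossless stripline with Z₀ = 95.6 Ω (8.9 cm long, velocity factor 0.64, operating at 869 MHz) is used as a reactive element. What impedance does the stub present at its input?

λ = v/f = 0.64·c / 869 MHz = 0.221 m
βl = 2π·l/λ = 2π × 0.403 = 145°
tan(βl) = -0.7
For an open-ended stub, Z_in = −jZ_0·cot(βl) = −jZ_0/tan(βl)

Z_in ≈ +j137 Ω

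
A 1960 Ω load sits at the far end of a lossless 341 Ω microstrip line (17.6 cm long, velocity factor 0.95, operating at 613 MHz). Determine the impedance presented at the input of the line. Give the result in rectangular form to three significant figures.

Z_in ≈ 120 + j335 Ω

λ = v/f = 0.95·c / 613 MHz = 0.465 m
βl = 2π·l/λ = 2π × 0.379 = 136°
tan(βl) = tan(136°) = -0.956
Z_in = Z_0·(Z_L + jZ_0·tanβl)/(Z_0 + jZ_L·tanβl)
     = 341·(1960 − j326)/(341 − j1870)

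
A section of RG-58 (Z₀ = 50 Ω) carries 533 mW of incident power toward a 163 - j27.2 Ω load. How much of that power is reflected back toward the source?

P_reflected ≈ 156 mW

|Γ| = |(113 − j27.2)/(213 − j27.2)| = 0.541
|Γ|² = 0.293
P_refl = |Γ|²·P_inc = 156 mW, P_del = (1 − |Γ|²)·P_inc = 377 mW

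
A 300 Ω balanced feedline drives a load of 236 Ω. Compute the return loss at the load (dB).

Γ = (236 − 300)/(236 + 300) = -0.119
RL = −20·log₁₀|Γ| = −20·log₁₀(0.119)

RL ≈ 18.5 dB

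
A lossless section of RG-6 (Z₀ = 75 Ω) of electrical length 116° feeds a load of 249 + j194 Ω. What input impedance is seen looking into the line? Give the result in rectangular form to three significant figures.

tan(βl) = tan(116°) = -2.05
Z_in = Z_0·(Z_L + jZ_0·tanβl)/(Z_0 + jZ_L·tanβl)
     = 75·(249 + j40.2)/(473 − j511)

Z_in ≈ 15.1 + j22.6 Ω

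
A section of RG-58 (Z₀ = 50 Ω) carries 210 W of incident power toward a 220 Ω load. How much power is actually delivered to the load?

P_delivered ≈ 127 W

Γ = (220 − 50)/(220 + 50) = 0.63
|Γ|² = 0.396
P_refl = |Γ|²·P_inc = 83.3 W, P_del = (1 − |Γ|²)·P_inc = 127 W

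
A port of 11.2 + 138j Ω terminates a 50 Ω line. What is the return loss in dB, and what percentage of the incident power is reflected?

RL ≈ 0.449 dB; 90.2% of incident power reflected

Γ = (-38.8 + j138)/(61.2 + j138), |Γ| = 0.95
RL = −20·log₁₀(0.95) = 0.449 dB
P_refl/P_inc = |Γ|² = 0.902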